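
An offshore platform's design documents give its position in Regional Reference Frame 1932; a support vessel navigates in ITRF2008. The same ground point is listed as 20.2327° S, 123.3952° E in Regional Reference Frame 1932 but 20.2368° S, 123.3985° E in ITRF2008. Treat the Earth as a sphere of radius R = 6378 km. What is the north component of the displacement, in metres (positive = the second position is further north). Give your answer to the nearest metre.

ΔN = -456 m

Δφ = -20.2368° − -20.2327° = -0.0041°; Δλ = 123.3985° − 123.3952° = +0.0033°.
1° along a meridian = πR/180 = 111317 m.
ΔN = Δφ × 111317 = -456.4 m; ΔE = Δλ × 111317 × cos(-20.2327°) = +0.0033 × 111317 × 0.938296 = 344.7 m.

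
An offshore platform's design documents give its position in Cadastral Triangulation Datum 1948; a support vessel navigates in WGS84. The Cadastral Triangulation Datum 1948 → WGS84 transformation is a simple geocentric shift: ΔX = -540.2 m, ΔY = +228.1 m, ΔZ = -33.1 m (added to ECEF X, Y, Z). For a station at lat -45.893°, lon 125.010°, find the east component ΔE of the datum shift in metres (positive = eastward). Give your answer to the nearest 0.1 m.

At φ = -45.893°, λ = 125.010°: sin φ = -0.718041, cos φ = 0.696001, sin λ = 0.819052, cos λ = -0.573719.
ΔE = −sin λ·ΔX + cos λ·ΔY = −(0.819052)·(-540.2) + (-0.573719)·(228.1) = 311.59 m.

ΔE = 311.6 m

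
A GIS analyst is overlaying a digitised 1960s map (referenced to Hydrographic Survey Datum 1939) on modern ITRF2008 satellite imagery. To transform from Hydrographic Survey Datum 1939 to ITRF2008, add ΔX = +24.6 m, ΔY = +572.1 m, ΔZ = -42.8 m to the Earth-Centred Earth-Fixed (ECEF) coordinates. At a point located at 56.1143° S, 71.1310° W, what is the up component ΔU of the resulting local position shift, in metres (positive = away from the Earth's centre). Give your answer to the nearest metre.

The local up (radial) axis is (cos φ cos λ, cos φ sin λ, sin φ), giving ΔU = 4.436 − 301.826 + 35.530 = -261.86 m.

ΔU = -262 m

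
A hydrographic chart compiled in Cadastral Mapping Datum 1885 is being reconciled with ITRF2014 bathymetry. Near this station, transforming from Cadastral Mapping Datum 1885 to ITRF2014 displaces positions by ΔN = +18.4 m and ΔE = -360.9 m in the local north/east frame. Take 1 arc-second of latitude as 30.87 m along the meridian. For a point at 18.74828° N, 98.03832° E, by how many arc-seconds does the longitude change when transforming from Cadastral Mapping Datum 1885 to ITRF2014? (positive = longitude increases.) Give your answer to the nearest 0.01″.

Δλ = -12.35″

At latitude 18.74828°, cos φ = 0.946940.
1″ of longitude at this latitude = 30.87 × cos φ = 29.2320 m, so Δλ = -360.9 / 29.2320 = -12.346″.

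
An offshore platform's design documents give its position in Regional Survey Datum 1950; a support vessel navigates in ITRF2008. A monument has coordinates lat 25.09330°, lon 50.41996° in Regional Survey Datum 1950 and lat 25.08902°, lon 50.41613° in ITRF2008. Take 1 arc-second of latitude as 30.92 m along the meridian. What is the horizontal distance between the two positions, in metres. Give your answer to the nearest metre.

Δφ = 25.08902° − 25.09330° = -0.00428°; Δλ = 50.41613° − 50.41996° = -0.00383°.
1° of latitude = 3600 × 30.92 = 111312 m.
ΔN = Δφ × 111312 = -476.4 m; ΔE = Δλ × 111312 × cos(25.09330°) = -0.00383 × 111312 × 0.905618 = -386.1 m.
Distance = √(ΔE² + ΔN²) = √((-386.1)² + (-476.4)²) = 613.2 m.

613 m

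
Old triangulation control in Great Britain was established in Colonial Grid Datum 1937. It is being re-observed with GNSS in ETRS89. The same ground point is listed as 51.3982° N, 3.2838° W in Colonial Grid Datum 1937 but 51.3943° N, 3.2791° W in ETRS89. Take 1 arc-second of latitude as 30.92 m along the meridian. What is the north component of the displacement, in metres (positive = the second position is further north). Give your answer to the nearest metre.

Δφ = 51.3943° − 51.3982° = -0.0039°; Δλ = -3.2791° − -3.2838° = +0.0047°.
1° of latitude = 3600 × 30.92 = 111312 m.
ΔN = Δφ × 111312 = -434.1 m; ΔE = Δλ × 111312 × cos(51.3982°) = +0.0047 × 111312 × 0.623904 = 326.4 m.

ΔN = -434 m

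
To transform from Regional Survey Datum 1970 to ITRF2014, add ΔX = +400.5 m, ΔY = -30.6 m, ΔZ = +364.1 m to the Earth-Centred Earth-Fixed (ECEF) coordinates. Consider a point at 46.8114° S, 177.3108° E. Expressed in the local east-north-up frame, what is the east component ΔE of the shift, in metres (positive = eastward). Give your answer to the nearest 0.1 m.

ΔE = 11.8 m

At φ = -46.8114°, λ = 177.3108°: sin φ = -0.729105, cos φ = 0.684402, sin λ = 0.046918, cos λ = -0.998899.
ΔE = −sin λ·ΔX + cos λ·ΔY = −(0.046918)·(400.5) + (-0.998899)·(-30.6) = 11.78 m.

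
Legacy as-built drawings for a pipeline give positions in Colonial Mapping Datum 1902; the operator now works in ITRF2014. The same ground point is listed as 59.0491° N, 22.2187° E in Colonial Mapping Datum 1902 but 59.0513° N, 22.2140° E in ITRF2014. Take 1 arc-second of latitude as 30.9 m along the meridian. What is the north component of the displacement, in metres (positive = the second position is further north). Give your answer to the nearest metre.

ΔN = 245 m

Δφ = 59.0513° − 59.0491° = +0.0022°; Δλ = 22.2140° − 22.2187° = -0.0047°.
1° of latitude = 3600 × 30.90 = 111240 m.
ΔN = Δφ × 111240 = 244.7 m; ΔE = Δλ × 111240 × cos(59.0491°) = -0.0047 × 111240 × 0.514303 = -268.9 m.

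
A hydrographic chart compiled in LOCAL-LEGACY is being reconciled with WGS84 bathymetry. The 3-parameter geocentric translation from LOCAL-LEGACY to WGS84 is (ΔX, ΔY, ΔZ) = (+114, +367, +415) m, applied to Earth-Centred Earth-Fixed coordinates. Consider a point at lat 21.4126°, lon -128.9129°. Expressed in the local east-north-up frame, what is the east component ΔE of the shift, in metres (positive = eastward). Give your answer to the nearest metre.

At φ = 21.4126°, λ = -128.9129°: sin φ = 0.365082, cos φ = 0.930976, sin λ = -0.778102, cos λ = -0.628138.
ΔE = −sin λ·ΔX + cos λ·ΔY = −(-0.778102)·(114) + (-0.628138)·(367) = -141.82 m.

ΔE = -142 m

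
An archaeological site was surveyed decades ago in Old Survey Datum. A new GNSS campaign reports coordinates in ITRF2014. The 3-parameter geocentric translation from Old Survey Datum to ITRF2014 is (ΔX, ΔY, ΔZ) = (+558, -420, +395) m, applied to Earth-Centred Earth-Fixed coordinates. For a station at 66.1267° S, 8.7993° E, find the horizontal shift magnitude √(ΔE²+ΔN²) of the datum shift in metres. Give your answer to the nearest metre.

At φ = -66.1267°, λ = 8.7993°: sin φ = -0.914443, cos φ = 0.404715, sin λ = 0.152974, cos λ = 0.988230.
ΔE = −sin λ·ΔX + cos λ·ΔY = −(0.152974)·(558) + (0.988230)·(-420) = -500.42 m.
ΔN = −sin φ cos λ·ΔX − sin φ sin λ·ΔY + cos φ·ΔZ = −(-0.914443)(0.988230)(558) − (-0.914443)(0.152974)(-420) + (0.404715)(395) = 605.36 m.
Horizontal magnitude = √(ΔE² + ΔN²) = √((-500.42)² + 605.36²) = 785.42 m.

785 m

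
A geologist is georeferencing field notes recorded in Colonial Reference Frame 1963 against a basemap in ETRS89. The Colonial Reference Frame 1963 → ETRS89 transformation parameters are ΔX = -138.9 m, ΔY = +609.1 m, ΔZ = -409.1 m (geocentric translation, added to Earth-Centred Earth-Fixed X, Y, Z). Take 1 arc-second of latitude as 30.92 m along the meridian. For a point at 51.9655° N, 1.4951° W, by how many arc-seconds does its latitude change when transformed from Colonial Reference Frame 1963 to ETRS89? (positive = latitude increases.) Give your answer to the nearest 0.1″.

Δφ = -4.2″

sin φ = 0.787640, cos φ = 0.616136, sin λ = -0.026091, cos λ = 0.999660.
North component: ΔN = −sin φ cos λ·ΔX − sin φ sin λ·ΔY + cos φ·ΔZ = −(0.787640)(0.999660)(-138.9) − (0.787640)(-0.026091)(609.1) + (0.616136)(-409.1) = -130.18 m.
1° of latitude spans 3600 × 30.92 = 111312 m, so Δφ = -130.18 / 111312 × 3600 = -4.210″.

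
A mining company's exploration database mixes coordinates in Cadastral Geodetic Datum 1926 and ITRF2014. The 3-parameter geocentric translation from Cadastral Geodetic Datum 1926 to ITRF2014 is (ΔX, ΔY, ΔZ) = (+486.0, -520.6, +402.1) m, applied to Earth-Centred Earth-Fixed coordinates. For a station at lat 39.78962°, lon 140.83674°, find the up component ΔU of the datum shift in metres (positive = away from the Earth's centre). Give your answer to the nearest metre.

The local up (radial) axis is (cos φ cos λ, cos φ sin λ, sin φ), giving ΔU = -289.548 − 252.631 + 257.332 = -284.85 m.

ΔU = -285 m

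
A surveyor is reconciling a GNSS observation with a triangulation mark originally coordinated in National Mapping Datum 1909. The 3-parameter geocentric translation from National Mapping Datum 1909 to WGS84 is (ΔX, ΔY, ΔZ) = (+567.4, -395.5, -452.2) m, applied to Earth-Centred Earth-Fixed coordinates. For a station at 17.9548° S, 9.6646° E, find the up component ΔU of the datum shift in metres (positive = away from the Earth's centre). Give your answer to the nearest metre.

The local up (radial) axis is (cos φ cos λ, cos φ sin λ, sin φ), giving ΔU = 532.107 − 63.163 + 139.398 = 608.34 m.

ΔU = 608 m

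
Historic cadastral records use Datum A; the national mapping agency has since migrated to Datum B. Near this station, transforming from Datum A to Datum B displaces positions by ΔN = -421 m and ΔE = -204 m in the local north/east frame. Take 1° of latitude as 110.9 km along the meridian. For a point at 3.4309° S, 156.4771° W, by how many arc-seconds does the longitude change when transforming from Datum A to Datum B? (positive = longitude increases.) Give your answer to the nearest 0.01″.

At latitude -3.4309°, cos φ = 0.998208.
1° of longitude at this latitude = 110.9 × cos φ = 110.70 km, so Δλ = -204.0 / 110701.2 = -0.0018428° = -6.634″.

Δλ = -6.63″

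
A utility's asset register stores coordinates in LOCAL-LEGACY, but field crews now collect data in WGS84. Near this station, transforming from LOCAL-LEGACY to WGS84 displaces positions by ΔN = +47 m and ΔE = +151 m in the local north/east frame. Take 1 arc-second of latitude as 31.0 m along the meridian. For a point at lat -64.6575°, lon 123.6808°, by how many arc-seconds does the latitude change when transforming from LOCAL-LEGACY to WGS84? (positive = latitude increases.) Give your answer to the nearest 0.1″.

1″ of latitude = 31.00 m, so Δφ = 47.0 / 31.00 = 1.516″.

Δφ = 1.5″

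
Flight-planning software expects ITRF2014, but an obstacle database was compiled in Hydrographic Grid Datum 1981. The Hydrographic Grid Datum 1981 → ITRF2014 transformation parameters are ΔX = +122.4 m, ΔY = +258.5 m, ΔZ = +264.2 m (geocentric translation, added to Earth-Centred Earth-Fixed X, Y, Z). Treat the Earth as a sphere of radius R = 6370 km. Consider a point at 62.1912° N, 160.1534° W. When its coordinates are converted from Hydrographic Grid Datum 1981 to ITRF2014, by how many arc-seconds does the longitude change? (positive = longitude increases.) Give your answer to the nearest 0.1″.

Δλ = -14.0″

sin φ = 0.884509, cos φ = 0.466522, sin λ = -0.339503, cos λ = -0.940605.
East component: ΔE = −sin λ·ΔX + cos λ·ΔY = −(-0.339503)(122.4) + (-0.940605)(258.5) = -201.59 m.
1° of latitude spans πR/180 = 111177 m; at latitude φ, 1° of longitude spans that × cos φ = 51866.8 m, so Δλ = -201.59 / 51866.8 × 3600 = -13.992″.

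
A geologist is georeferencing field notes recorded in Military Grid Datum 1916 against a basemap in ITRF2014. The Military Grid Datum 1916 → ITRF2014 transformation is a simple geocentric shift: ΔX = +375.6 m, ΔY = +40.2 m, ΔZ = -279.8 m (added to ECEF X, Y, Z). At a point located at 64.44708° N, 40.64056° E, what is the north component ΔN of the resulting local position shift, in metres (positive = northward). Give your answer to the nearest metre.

ΔN = -401 m

The local north axis is (−sin φ cos λ, −sin φ sin λ, cos φ), giving ΔN = -257.132 − 23.622 − 120.690 = -401.44 m.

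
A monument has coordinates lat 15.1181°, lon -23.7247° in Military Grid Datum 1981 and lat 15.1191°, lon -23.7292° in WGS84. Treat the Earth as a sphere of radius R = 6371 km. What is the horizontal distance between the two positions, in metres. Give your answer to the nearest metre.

496 m

Δφ = 15.1191° − 15.1181° = +0.0010°; Δλ = -23.7292° − -23.7247° = -0.0045°.
1° along a meridian = πR/180 = 111195 m.
ΔN = Δφ × 111195 = 111.2 m; ΔE = Δλ × 111195 × cos(15.1181°) = -0.0045 × 111195 × 0.965390 = -483.1 m.
Distance = √(ΔE² + ΔN²) = √((-483.1)² + 111.2²) = 495.7 m.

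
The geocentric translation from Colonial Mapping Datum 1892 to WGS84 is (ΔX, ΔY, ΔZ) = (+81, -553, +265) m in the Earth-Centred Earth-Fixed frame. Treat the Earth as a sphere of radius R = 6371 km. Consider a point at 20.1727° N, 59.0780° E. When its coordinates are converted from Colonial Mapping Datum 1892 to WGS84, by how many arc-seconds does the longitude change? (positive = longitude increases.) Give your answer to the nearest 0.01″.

Δλ = -12.20″

sin φ = 0.344851, cos φ = 0.938657, sin λ = 0.857868, cos λ = 0.513871.
East component: ΔE = −sin λ·ΔX + cos λ·ΔY = −(0.857868)(81) + (0.513871)(-553) = -353.66 m.
1° of latitude spans πR/180 = 111195 m; at latitude φ, 1° of longitude spans that × cos φ = 104373.9 m, so Δλ = -353.66 / 104373.9 × 3600 = -12.198″.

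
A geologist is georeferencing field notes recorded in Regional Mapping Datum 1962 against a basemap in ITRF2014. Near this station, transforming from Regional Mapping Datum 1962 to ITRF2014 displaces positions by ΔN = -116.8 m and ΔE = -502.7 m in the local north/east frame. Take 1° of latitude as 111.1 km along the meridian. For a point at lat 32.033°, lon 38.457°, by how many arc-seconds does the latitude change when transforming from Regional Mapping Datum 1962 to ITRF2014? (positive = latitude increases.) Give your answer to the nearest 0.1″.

1° of latitude = 111.1 km, so Δφ = -116.8 / 111100 = -0.0010513° = -3.785″.

Δφ = -3.8″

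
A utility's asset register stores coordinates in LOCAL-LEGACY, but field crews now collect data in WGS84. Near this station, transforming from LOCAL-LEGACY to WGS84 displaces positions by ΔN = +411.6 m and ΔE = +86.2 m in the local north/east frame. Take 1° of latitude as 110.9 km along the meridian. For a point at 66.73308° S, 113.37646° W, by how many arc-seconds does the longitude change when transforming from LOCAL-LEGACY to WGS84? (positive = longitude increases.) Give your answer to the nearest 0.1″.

Δλ = 7.1″

At latitude -66.73308°, cos φ = 0.395015.
1° of longitude at this latitude = 110.9 × cos φ = 43.81 km, so Δλ = 86.2 / 43807.2 = 0.0019677° = 7.084″.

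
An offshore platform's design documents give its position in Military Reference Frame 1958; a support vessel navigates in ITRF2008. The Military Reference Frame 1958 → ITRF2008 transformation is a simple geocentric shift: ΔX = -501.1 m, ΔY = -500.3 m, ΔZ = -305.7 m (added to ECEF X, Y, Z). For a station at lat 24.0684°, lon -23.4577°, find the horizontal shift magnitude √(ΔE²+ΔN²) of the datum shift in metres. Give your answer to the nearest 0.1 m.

680.7 m

The local east axis at (φ, λ) is (−sin λ, cos λ, 0), so ΔE = −sin(-23.4577°)·(-501.1) + cos(-23.4577°)·(-500.3) = -658.43 m.
The local north axis is (−sin φ cos λ, −sin φ sin λ, cos φ), giving ΔN = 187.472 − 81.221 − 279.122 = -172.87 m.
Horizontal magnitude = √(ΔE² + ΔN²) = √((-658.43)² + (-172.87)²) = 680.74 m.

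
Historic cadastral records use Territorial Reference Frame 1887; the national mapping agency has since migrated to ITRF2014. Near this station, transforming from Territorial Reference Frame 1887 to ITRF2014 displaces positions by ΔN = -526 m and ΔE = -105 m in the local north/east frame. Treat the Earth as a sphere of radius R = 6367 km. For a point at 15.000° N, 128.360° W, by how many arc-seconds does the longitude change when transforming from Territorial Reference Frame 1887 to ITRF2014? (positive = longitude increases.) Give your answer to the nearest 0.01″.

At latitude 15.000°, cos φ = 0.965926.
One radian of longitude at latitude φ spans R cos φ, so Δλ = ΔE / (R cos φ) = -105.0 / (6367000 × 0.965926) = -1.7073e-05 rad = -3.522″.

Δλ = -3.52″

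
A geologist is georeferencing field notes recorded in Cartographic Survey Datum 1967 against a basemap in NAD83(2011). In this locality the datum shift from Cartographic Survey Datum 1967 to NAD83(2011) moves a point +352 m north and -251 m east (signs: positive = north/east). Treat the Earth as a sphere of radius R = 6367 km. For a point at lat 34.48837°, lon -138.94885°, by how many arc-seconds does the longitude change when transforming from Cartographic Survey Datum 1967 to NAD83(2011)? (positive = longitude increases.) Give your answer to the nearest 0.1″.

At latitude 34.48837°, cos φ = 0.824241.
One radian of longitude at latitude φ spans R cos φ, so Δλ = ΔE / (R cos φ) = -251.0 / (6367000 × 0.824241) = -4.7828e-05 rad = -9.865″.

Δλ = -9.9″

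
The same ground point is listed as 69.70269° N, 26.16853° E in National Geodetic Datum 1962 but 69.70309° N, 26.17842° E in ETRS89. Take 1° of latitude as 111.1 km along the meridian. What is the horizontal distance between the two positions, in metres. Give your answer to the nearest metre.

384 m

Δφ = 69.70309° − 69.70269° = +0.00040°; Δλ = 26.17842° − 26.16853° = +0.00989°.
ΔN = Δφ × 111100 = 44.4 m; ΔE = Δλ × 111100 × cos(69.70269°) = +0.00989 × 111100 × 0.346892 = 381.2 m.
Distance = √(ΔE² + ΔN²) = √(381.2² + 44.4²) = 383.7 m.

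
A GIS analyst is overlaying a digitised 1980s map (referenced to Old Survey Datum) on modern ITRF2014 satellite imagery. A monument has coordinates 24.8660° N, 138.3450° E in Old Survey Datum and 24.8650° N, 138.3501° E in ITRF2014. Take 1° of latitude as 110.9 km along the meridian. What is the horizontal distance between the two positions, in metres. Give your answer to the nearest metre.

525 m

Δφ = 24.8650° − 24.8660° = -0.0010°; Δλ = 138.3501° − 138.3450° = +0.0051°.
ΔN = Δφ × 110900 = -110.9 m; ΔE = Δλ × 110900 × cos(24.8660°) = +0.0051 × 110900 × 0.907294 = 513.2 m.
Distance = √(ΔE² + ΔN²) = √(513.2² + (-110.9)²) = 525.0 m.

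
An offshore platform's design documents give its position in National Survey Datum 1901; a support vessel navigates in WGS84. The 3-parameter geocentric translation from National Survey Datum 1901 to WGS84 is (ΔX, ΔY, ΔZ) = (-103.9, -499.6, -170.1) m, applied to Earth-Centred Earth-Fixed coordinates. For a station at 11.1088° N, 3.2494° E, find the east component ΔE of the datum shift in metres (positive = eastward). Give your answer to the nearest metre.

ΔE = -493 m

At φ = 11.1088°, λ = 3.2494°: sin φ = 0.192673, cos φ = 0.981263, sin λ = 0.056682, cos λ = 0.998392.
ΔE = −sin λ·ΔX + cos λ·ΔY = −(0.056682)·(-103.9) + (0.998392)·(-499.6) = -492.91 m.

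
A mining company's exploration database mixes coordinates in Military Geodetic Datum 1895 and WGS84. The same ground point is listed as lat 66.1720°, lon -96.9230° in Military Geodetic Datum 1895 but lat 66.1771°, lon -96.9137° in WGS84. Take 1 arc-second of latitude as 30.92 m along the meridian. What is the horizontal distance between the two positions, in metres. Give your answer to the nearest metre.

705 m

Δφ = 66.1771° − 66.1720° = +0.0051°; Δλ = -96.9137° − -96.9230° = +0.0093°.
1° of latitude = 3600 × 30.92 = 111312 m.
ΔN = Δφ × 111312 = 567.7 m; ΔE = Δλ × 111312 × cos(66.1720°) = +0.0093 × 111312 × 0.403992 = 418.2 m.
Distance = √(ΔE² + ΔN²) = √(418.2² + 567.7²) = 705.1 m.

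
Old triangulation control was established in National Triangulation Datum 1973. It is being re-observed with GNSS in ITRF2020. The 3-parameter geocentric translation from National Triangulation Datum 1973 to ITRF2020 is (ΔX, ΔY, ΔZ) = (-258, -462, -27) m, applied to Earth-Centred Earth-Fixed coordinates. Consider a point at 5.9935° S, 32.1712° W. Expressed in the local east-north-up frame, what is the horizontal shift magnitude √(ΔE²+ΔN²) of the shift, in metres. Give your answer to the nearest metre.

529 m

The local east axis at (φ, λ) is (−sin λ, cos λ, 0), so ΔE = −sin(-32.1712°)·(-258) + cos(-32.1712°)·(-462) = -528.44 m.
The local north axis is (−sin φ cos λ, −sin φ sin λ, cos φ), giving ΔN = -22.803 + 25.685 − 26.852 = -23.97 m.
Horizontal magnitude = √(ΔE² + ΔN²) = √((-528.44)² + (-23.97)²) = 528.98 m.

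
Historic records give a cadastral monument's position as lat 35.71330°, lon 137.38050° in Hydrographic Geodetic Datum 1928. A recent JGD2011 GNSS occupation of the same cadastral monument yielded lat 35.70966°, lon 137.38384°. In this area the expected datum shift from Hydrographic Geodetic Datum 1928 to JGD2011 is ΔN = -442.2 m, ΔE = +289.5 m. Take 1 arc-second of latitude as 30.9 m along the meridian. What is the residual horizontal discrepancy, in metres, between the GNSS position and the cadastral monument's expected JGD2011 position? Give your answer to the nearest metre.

Observed coordinate differences: Δφ = -0.00364°, Δλ = +0.00334°.
Converting to metres (1° lat = 111240 m, cos φ = 0.811948): observed ΔN = -404.9 m, observed ΔE = 301.7 m.
Subtracting the expected shift leaves a residual of -404.9 − (-442.2) = 37.3 m north and 301.7 − (289.5) = 12.2 m east.
Residual distance = √(37.3² + 12.2²) = 39.2 m.

39 m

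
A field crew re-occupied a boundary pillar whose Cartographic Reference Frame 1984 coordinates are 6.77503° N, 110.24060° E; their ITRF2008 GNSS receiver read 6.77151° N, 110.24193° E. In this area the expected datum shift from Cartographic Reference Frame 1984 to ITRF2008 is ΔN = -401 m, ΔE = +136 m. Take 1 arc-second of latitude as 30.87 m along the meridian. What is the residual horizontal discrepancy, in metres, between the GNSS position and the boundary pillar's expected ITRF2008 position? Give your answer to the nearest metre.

15 m

Observed coordinate differences: Δφ = -0.00352°, Δλ = +0.00133°.
Converting to metres (1° lat = 111132 m, cos φ = 0.993017): observed ΔN = -391.2 m, observed ΔE = 146.8 m.
Subtracting the expected shift leaves a residual of -391.2 − (-401) = 9.8 m north and 146.8 − (136) = 10.8 m east.
Residual distance = √(9.8² + 10.8²) = 14.6 m.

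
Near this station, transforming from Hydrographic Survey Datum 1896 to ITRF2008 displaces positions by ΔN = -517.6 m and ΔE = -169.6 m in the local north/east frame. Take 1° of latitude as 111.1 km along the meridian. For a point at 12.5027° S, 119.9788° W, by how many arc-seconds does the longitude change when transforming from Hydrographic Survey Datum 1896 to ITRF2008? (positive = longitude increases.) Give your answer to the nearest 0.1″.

At latitude -12.5027°, cos φ = 0.976286.
1° of longitude at this latitude = 111.1 × cos φ = 108.47 km, so Δλ = -169.6 / 108465.4 = -0.0015636° = -5.629″.

Δλ = -5.6″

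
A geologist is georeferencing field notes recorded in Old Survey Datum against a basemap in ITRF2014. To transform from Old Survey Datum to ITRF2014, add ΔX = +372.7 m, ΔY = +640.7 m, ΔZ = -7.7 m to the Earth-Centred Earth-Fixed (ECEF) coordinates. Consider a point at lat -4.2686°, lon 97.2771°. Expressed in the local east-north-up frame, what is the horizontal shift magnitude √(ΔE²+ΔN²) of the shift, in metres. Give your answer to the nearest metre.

452 m

The local east axis at (φ, λ) is (−sin λ, cos λ, 0), so ΔE = −sin(97.2771°)·372.7 + cos(97.2771°)·640.7 = -450.85 m.
The local north axis is (−sin φ cos λ, −sin φ sin λ, cos φ), giving ΔN = -3.514 + 47.305 − 7.679 = 36.11 m.
Horizontal magnitude = √(ΔE² + ΔN²) = √((-450.85)² + 36.11²) = 452.30 m.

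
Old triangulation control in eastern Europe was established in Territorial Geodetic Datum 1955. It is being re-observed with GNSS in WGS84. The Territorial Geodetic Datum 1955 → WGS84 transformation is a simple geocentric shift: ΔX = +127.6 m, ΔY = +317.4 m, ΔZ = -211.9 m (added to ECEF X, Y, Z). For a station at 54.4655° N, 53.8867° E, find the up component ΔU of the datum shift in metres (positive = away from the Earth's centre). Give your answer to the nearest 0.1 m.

At φ = 54.4655°, λ = 53.8867°: sin φ = 0.813766, cos φ = 0.581193, sin λ = 0.807853, cos λ = 0.589384.
ΔU = cos φ cos λ·ΔX + cos φ sin λ·ΔY + sin φ·ΔZ = (0.581193)(0.589384)(127.6) + (0.581193)(0.807853)(317.4) + (0.813766)(-211.9) = 20.30 m.

ΔU = 20.3 m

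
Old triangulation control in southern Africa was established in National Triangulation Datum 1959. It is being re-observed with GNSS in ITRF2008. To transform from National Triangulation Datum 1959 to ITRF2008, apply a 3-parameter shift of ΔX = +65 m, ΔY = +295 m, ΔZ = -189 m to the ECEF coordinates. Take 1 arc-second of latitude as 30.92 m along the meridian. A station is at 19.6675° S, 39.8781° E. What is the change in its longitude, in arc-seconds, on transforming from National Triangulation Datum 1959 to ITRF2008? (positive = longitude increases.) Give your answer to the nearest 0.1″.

Δλ = 6.3″

sin φ = -0.336561, cos φ = 0.941662, sin λ = 0.641156, cos λ = 0.767410.
East component: ΔE = −sin λ·ΔX + cos λ·ΔY = −(0.641156)(65) + (0.767410)(295) = 184.71 m.
1° of latitude spans 3600 × 30.92 = 111312 m; at latitude φ, 1° of longitude spans that × cos φ = 104818.2 m, so Δλ = 184.71 / 104818.2 × 3600 = 6.344″.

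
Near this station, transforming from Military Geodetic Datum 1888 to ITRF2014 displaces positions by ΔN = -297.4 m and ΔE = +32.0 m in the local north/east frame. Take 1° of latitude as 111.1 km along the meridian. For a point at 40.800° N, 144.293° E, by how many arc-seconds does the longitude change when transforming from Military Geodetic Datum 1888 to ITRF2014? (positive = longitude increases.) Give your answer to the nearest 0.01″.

At latitude 40.800°, cos φ = 0.756995.
1° of longitude at this latitude = 111.1 × cos φ = 84.10 km, so Δλ = 32.0 / 84102.2 = 0.0003805° = 1.370″.

Δλ = 1.37″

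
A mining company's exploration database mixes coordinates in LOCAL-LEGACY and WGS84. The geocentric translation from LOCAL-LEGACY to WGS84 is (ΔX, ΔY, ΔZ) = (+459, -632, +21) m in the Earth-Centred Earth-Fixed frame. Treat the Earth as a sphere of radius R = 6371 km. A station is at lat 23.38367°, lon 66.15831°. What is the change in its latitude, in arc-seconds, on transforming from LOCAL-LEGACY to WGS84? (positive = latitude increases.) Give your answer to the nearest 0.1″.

sin φ = 0.396886, cos φ = 0.917868, sin λ = 0.914666, cos λ = 0.404211.
North component: ΔN = −sin φ cos λ·ΔX − sin φ sin λ·ΔY + cos φ·ΔZ = −(0.396886)(0.404211)(459) − (0.396886)(0.914666)(-632) + (0.917868)(21) = 175.07 m.
1° of latitude spans πR/180 = 111195 m, so Δφ = 175.07 / 111195 × 3600 = 5.668″.

Δφ = 5.7″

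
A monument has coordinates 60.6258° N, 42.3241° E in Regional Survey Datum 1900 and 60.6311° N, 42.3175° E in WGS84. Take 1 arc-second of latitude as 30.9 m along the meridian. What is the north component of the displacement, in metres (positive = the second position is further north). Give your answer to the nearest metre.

ΔN = 590 m

Δφ = 60.6311° − 60.6258° = +0.0053°; Δλ = 42.3175° − 42.3241° = -0.0066°.
1° of latitude = 3600 × 30.90 = 111240 m.
ΔN = Δφ × 111240 = 589.6 m; ΔE = Δλ × 111240 × cos(60.6258°) = -0.0066 × 111240 × 0.490511 = -360.1 m.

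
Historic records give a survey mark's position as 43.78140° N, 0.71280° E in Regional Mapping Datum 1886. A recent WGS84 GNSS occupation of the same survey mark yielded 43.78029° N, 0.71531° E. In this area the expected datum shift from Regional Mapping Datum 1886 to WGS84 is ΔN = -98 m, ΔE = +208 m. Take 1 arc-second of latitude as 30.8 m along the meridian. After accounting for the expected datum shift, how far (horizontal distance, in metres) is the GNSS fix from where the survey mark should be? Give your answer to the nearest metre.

Observed coordinate differences: Δφ = -0.00111°, Δλ = +0.00251°.
Converting to metres (1° lat = 110880 m, cos φ = 0.721985): observed ΔN = -123.1 m, observed ΔE = 200.9 m.
Subtracting the expected shift leaves a residual of -123.1 − (-98) = -25.1 m north and 200.9 − (208) = -7.1 m east.
Residual distance = √((-25.1)² + (-7.1)²) = 26.1 m.

26 m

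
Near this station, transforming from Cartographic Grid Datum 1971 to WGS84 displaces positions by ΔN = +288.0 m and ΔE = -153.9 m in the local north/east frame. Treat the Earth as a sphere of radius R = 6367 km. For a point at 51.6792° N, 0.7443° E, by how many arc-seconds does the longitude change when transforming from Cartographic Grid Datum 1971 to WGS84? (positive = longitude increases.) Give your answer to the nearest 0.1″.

Δλ = -8.0″

At latitude 51.6792°, cos φ = 0.620064.
One radian of longitude at latitude φ spans R cos φ, so Δλ = ΔE / (R cos φ) = -153.9 / (6367000 × 0.620064) = -3.8982e-05 rad = -8.041″.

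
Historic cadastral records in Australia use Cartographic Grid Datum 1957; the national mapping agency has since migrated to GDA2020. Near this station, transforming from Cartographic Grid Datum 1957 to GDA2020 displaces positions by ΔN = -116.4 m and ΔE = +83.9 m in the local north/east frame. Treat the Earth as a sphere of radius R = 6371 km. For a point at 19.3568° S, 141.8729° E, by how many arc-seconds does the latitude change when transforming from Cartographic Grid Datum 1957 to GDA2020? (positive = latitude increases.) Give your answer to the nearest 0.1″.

On a sphere of radius R, 1 rad of latitude = R, so Δφ = ΔN / R = -116.4 / 6371000 = -1.8270e-05 rad = -3.769″.

Δφ = -3.8″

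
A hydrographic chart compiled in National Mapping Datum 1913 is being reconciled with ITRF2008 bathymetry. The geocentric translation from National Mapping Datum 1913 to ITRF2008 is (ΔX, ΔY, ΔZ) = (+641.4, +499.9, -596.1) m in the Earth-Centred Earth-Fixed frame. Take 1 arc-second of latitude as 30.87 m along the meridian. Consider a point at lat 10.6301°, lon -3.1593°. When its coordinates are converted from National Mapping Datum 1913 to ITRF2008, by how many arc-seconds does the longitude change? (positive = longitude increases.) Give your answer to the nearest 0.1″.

sin φ = 0.184468, cos φ = 0.982839, sin λ = -0.055112, cos λ = 0.998480.
East component: ΔE = −sin λ·ΔX + cos λ·ΔY = −(-0.055112)(641.4) + (0.998480)(499.9) = 534.49 m.
1° of latitude spans 3600 × 30.87 = 111132 m; at latitude φ, 1° of longitude spans that × cos φ = 109224.8 m, so Δλ = 534.49 / 109224.8 × 3600 = 17.617″.

Δλ = 17.6″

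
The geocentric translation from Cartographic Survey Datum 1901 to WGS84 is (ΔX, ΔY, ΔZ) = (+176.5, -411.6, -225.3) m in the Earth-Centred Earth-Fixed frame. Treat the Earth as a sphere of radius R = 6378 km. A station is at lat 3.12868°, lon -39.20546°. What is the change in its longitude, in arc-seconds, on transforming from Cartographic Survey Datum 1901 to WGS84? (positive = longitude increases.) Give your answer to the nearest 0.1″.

Δλ = -6.7″

sin φ = 0.054579, cos φ = 0.998509, sin λ = -0.632103, cos λ = 0.774884.
East component: ΔE = −sin λ·ΔX + cos λ·ΔY = −(-0.632103)(176.5) + (0.774884)(-411.6) = -207.38 m.
1° of latitude spans πR/180 = 111317 m; at latitude φ, 1° of longitude spans that × cos φ = 111151.2 m, so Δλ = -207.38 / 111151.2 × 3600 = -6.717″.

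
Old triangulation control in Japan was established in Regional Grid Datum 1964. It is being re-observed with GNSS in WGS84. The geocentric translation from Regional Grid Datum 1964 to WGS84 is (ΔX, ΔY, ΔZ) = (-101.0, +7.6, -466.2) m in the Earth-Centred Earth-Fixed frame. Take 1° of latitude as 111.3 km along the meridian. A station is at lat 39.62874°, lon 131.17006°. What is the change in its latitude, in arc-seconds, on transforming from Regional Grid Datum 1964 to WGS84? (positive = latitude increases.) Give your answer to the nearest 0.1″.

sin φ = 0.637810, cos φ = 0.770193, sin λ = 0.752759, cos λ = -0.658296.
North component: ΔN = −sin φ cos λ·ΔX − sin φ sin λ·ΔY + cos φ·ΔZ = −(0.637810)(-0.658296)(-101.0) − (0.637810)(0.752759)(7.6) + (0.770193)(-466.2) = -405.12 m.
1° of latitude spans 111300 m, so Δφ = -405.12 / 111300 × 3600 = -13.104″.

Δφ = -13.1″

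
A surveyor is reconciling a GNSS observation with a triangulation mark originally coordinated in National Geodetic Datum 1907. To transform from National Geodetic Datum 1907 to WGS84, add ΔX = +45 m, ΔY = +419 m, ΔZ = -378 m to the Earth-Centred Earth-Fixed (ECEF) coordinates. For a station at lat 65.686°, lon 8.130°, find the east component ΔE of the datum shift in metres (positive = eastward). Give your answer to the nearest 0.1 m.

The local east axis at (φ, λ) is (−sin λ, cos λ, 0), so ΔE = −sin(8.130°)·45 + cos(8.130°)·419 = 408.43 m.

ΔE = 408.4 m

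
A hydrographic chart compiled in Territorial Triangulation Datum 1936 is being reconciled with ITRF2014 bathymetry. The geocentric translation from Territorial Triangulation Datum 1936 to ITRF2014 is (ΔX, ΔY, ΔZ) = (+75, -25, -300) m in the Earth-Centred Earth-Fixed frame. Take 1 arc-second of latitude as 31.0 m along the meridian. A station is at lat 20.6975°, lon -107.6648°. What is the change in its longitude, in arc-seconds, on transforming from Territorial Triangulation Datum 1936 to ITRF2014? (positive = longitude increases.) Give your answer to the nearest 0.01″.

Δλ = 2.73″

sin φ = 0.353434, cos φ = 0.935459, sin λ = -0.952848, cos λ = -0.303448.
East component: ΔE = −sin λ·ΔX + cos λ·ΔY = −(-0.952848)(75) + (-0.303448)(-25) = 79.05 m.
1° of latitude spans 3600 × 31.00 = 111600 m; at latitude φ, 1° of longitude spans that × cos φ = 104397.3 m, so Δλ = 79.05 / 104397.3 × 3600 = 2.726″.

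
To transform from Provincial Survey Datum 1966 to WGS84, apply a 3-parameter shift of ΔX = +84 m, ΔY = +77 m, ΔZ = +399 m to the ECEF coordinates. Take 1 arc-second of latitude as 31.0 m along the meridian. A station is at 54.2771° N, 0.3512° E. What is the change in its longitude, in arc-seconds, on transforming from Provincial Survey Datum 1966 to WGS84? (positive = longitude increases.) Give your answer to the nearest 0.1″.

sin φ = 0.811850, cos φ = 0.583866, sin λ = 0.006130, cos λ = 0.999981.
East component: ΔE = −sin λ·ΔX + cos λ·ΔY = −(0.006130)(84) + (0.999981)(77) = 76.48 m.
1° of latitude spans 3600 × 31.00 = 111600 m; at latitude φ, 1° of longitude spans that × cos φ = 65159.4 m, so Δλ = 76.48 / 65159.4 × 3600 = 4.226″.

Δλ = 4.2″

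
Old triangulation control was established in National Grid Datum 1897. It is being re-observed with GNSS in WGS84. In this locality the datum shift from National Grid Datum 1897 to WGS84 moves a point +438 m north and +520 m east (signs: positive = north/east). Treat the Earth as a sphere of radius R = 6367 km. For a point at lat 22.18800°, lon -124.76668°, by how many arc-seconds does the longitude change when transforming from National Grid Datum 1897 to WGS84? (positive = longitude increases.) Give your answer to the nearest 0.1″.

At latitude 22.18800°, cos φ = 0.925950.
One radian of longitude at latitude φ spans R cos φ, so Δλ = ΔE / (R cos φ) = 520.0 / (6367000 × 0.925950) = 8.8203e-05 rad = 18.193″.

Δλ = 18.2″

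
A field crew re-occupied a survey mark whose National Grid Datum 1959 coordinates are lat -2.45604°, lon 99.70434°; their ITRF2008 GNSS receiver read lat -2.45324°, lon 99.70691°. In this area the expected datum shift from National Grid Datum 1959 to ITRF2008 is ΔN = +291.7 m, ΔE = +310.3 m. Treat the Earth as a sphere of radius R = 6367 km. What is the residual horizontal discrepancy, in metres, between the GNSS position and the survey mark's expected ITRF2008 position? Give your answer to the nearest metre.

32 m

Observed coordinate differences: Δφ = +0.00280°, Δλ = +0.00257°.
Converting to metres (1° lat = 111125 m, cos φ = 0.999081): observed ΔN = 311.2 m, observed ΔE = 285.3 m.
Subtracting the expected shift leaves a residual of 311.2 − (291.7) = 19.5 m north and 285.3 − (310.3) = -25.0 m east.
Residual distance = √(19.5² + (-25.0)²) = 31.7 m.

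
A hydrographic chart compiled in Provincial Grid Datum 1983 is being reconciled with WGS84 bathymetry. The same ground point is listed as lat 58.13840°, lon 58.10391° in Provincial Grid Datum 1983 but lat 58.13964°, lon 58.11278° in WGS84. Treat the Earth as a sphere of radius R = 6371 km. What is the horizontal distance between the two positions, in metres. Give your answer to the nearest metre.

Δφ = 58.13964° − 58.13840° = +0.00124°; Δλ = 58.11278° − 58.10391° = +0.00887°.
1° along a meridian = πR/180 = 111195 m.
ΔN = Δφ × 111195 = 137.9 m; ΔE = Δλ × 111195 × cos(58.13840°) = +0.00887 × 111195 × 0.527869 = 520.6 m.
Distance = √(ΔE² + ΔN²) = √(520.6² + 137.9²) = 538.6 m.

539 m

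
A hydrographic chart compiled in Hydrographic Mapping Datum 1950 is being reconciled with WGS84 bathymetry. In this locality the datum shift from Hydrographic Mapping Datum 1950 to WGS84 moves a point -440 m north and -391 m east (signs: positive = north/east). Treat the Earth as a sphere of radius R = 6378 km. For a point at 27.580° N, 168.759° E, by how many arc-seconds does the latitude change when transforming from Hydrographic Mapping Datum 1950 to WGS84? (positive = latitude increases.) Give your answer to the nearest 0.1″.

On a sphere of radius R, 1 rad of latitude = R, so Δφ = ΔN / R = -440.0 / 6378000 = -6.8987e-05 rad = -14.230″.

Δφ = -14.2″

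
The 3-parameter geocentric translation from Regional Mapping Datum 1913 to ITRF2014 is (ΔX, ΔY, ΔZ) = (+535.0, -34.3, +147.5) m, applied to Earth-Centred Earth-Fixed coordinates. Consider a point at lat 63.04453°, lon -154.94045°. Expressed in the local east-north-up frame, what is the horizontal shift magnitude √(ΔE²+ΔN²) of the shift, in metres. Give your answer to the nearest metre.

550 m

The local east axis at (φ, λ) is (−sin λ, cos λ, 0), so ΔE = −sin(-154.94045°)·535.0 + cos(-154.94045°)·(-34.3) = 257.68 m.
The local north axis is (−sin φ cos λ, −sin φ sin λ, cos φ), giving ΔN = 431.988 − 12.950 + 66.861 = 485.90 m.
Horizontal magnitude = √(ΔE² + ΔN²) = √(257.68² + 485.90²) = 550.00 m.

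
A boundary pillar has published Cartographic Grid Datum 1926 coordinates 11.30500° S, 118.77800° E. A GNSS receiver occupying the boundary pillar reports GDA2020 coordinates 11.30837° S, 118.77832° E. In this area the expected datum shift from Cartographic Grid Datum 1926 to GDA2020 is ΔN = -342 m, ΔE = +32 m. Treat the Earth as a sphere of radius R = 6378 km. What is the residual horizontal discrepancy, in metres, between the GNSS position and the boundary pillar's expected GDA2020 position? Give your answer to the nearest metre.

33 m

Observed coordinate differences: Δφ = -0.00337°, Δλ = +0.00032°.
Converting to metres (1° lat = 111317 m, cos φ = 0.980598): observed ΔN = -375.1 m, observed ΔE = 34.9 m.
Subtracting the expected shift leaves a residual of -375.1 − (-342) = -33.1 m north and 34.9 − (32) = 2.9 m east.
Residual distance = √((-33.1)² + 2.9²) = 33.3 m.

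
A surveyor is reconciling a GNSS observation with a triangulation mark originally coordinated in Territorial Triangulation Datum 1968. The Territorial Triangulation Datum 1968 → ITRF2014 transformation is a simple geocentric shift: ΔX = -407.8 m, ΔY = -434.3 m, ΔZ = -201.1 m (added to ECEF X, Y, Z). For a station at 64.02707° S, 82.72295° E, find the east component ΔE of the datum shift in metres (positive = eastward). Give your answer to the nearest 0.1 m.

ΔE = 349.5 m

At φ = -64.02707°, λ = 82.72295°: sin φ = -0.899001, cos φ = 0.437946, sin λ = 0.991945, cos λ = 0.126667.
ΔE = −sin λ·ΔX + cos λ·ΔY = −(0.991945)·(-407.8) + (0.126667)·(-434.3) = 349.50 m.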